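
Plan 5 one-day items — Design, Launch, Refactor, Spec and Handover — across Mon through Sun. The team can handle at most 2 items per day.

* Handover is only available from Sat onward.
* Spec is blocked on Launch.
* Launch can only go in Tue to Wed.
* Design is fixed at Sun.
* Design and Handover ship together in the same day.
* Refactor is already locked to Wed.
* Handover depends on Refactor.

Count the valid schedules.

Splitting on Launch: it can be Tue (4), Wed (3). Listing each branch's schedules as (Design, Refactor, Spec, Handover):
Launch=Tue: (Sun,Wed,Wed,Sun) (Sun,Wed,Thu,Sun) (Sun,Wed,Fri,Sun) (Sun,Wed,Sat,Sun) — 4.
Launch=Wed: (Sun,Wed,Thu,Sun) (Sun,Wed,Fri,Sun) (Sun,Wed,Sat,Sun) — 3.
Summing: 4 + 3 = 7.

7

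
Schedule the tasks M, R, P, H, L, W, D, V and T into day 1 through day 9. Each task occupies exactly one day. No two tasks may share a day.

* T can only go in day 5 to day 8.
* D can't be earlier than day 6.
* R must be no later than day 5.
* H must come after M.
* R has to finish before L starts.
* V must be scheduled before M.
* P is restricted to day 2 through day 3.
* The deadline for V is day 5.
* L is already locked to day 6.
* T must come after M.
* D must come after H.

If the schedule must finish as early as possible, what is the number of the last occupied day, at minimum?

day 9

The precedence chain requires at least 4 distinct days.
With at most 1 per day and 9 tasks, at least 9 days are needed.
L can't be placed before day 6, so the schedule must run through at least day 6.
9 works (last occupied day: day 9): for example V=day 3; L=day 6; W=day 9; D=day 7; R=day 1; H=day 5; T=day 8; P=day 2; M=day 4.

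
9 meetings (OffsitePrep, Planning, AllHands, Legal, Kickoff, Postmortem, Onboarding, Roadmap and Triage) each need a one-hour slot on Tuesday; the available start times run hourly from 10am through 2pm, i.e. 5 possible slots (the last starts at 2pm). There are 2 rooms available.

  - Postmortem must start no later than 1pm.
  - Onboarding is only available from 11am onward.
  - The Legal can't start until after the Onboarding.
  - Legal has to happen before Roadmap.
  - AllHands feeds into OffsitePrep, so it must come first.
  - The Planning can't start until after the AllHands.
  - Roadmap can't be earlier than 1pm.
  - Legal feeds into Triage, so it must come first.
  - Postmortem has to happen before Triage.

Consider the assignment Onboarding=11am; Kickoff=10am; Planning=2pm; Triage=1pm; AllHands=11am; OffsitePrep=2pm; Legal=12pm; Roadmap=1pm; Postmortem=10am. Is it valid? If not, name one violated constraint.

Legal has to happen before Roadmap — holds.
Roadmap can't be earlier than 1pm — holds.
The Legal can't start until after the Onboarding — holds.
There are 2 rooms available — holds.
Postmortem must start no later than 1pm — holds.
AllHands feeds into OffsitePrep, so it must come first — holds.
Legal feeds into Triage, so it must come first — holds.
Onboarding is only available from 11am onward — holds.
Postmortem has to happen before Triage — holds.
The Planning can't start until after the AllHands — holds.

Valid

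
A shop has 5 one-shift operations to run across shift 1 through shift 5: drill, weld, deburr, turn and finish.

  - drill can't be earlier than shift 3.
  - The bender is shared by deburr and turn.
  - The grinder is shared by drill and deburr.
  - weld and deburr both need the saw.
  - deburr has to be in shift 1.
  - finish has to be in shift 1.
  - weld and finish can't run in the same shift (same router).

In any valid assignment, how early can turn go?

shift 2

turn at shift 2 is achievable: weld in shift 2; drill in shift 3; finish in shift 1; turn in shift 2; deburr in shift 1.
Nothing earlier works — the conflict constraints rule out every shift before shift 2.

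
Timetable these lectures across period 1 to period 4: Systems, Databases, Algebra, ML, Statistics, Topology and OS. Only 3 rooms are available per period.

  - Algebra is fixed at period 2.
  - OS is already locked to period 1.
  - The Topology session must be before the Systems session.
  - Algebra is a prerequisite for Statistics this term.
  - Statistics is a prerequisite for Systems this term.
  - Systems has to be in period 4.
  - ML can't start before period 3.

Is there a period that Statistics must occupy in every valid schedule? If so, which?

Algebra is fixed at period 2 and must come before Statistics, so Statistics is at least period 3.
Systems is fixed at period 4 and must come after Statistics, so Statistics is at most period 3.
So Statistics must be period 3.

period 3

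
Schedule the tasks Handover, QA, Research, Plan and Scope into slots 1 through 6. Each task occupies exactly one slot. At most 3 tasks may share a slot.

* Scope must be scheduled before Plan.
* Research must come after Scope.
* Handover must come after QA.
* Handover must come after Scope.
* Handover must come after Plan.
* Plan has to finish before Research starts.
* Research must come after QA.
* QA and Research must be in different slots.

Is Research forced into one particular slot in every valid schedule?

Research can be 3 (e.g. Scope in 1; QA in 1; Research in 3; Handover in 3; Plan in 2) or 4 (e.g. Plan -> 2, Handover -> 3, Research -> 4, Scope -> 1, QA -> 1).

No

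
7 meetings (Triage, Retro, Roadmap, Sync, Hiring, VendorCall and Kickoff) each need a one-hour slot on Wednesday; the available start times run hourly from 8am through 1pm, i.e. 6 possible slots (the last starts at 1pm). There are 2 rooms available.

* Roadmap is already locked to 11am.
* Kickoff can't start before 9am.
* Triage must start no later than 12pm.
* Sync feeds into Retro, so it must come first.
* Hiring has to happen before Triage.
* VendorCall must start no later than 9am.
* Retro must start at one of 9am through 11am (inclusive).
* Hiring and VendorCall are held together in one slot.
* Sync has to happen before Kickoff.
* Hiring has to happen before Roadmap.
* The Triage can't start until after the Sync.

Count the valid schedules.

36

Splitting on Triage: it can be 10am (12), 11am (6), 12pm (18). Listing each branch's schedules as (Retro, Roadmap, Sync, Hiring, VendorCall, Kickoff):
Triage=10am: (10am,11am,8am,9am,9am,11am) (10am,11am,8am,9am,9am,12pm) (10am,11am,8am,9am,9am,1pm) (10am,11am,9am,8am,8am,11am) (10am,11am,9am,8am,8am,12pm) (10am,11am,9am,8am,8am,1pm) (11am,11am,8am,9am,9am,10am) (11am,11am,8am,9am,9am,12pm) (11am,11am,8am,9am,9am,1pm) (11am,11am,9am,8am,8am,10am) (11am,11am,9am,8am,8am,12pm) (11am,11am,9am,8am,8am,1pm) — 12.
Triage=11am: (10am,11am,8am,9am,9am,10am) (10am,11am,8am,9am,9am,12pm) (10am,11am,8am,9am,9am,1pm) (10am,11am,9am,8am,8am,10am) (10am,11am,9am,8am,8am,12pm) (10am,11am,9am,8am,8am,1pm) — 6.
Triage=12pm: (10am,11am,8am,9am,9am,10am) (10am,11am,8am,9am,9am,11am) (10am,11am,8am,9am,9am,12pm) (10am,11am,8am,9am,9am,1pm) (10am,11am,9am,8am,8am,10am) (10am,11am,9am,8am,8am,11am) (10am,11am,9am,8am,8am,12pm) (10am,11am,9am,8am,8am,1pm) (11am,11am,8am,9am,9am,10am) (11am,11am,8am,9am,9am,12pm) (11am,11am,8am,9am,9am,1pm) (11am,11am,9am,8am,8am,10am) (11am,11am,9am,8am,8am,12pm) (11am,11am,9am,8am,8am,1pm) (11am,11am,10am,8am,8am,12pm) (11am,11am,10am,8am,8am,1pm) (11am,11am,10am,9am,9am,12pm) (11am,11am,10am,9am,9am,1pm) — 18.
Summing: 12 + 6 + 18 = 36.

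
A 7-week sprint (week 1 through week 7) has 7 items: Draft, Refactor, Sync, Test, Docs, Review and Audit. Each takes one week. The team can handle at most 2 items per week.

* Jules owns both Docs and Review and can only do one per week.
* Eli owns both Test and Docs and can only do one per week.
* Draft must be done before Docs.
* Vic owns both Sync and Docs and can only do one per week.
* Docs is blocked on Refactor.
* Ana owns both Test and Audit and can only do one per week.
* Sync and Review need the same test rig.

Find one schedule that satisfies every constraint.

Test=week 3; Review=week 4; Refactor=week 1; Audit=week 2; Sync=week 3; Docs=week 2; Draft=week 1

Checking: Refactor(week 1) before Docs(week 2); Draft(week 1) before Docs(week 2); Sync(week 3) != Docs(week 2); Test(week 3) != Audit(week 2); Docs(week 2) != Review(week 4); Sync(week 3) != Review(week 4); Test(week 3) != Docs(week 2); max 2 per week (cap 2).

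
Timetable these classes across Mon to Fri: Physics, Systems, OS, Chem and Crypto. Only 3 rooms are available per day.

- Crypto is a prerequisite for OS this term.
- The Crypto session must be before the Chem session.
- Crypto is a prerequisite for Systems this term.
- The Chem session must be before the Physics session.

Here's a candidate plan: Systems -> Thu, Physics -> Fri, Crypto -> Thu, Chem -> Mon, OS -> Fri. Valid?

No. The Crypto session must be before the Chem session is not satisfied.

Crypto is a prerequisite for Systems this term — violated.
The Chem session must be before the Physics session — holds.
Crypto is a prerequisite for OS this term — holds.
Only 3 rooms are available per day — holds.
The Crypto session must be before the Chem session — violated.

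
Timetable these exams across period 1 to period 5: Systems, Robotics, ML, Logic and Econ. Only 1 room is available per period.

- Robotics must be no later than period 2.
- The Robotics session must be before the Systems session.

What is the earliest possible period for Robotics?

Robotics's own window allows nothing later than period 2.
Robotics at period 1 is achievable: Systems -> period 2; Robotics -> period 1; Econ -> period 5; Logic -> period 4; ML -> period 3.

period 1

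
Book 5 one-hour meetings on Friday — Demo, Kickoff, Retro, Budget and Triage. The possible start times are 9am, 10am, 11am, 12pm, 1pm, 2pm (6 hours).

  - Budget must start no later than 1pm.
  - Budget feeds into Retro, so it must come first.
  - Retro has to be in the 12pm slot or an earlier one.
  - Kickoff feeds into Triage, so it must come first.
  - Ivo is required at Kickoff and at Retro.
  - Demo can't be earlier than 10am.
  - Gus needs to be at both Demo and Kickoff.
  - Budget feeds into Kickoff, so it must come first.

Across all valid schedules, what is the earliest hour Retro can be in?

Precedence pushes Retro to at least 10am; Retro's own window allows nothing later than 12pm.
Retro at 10am is achievable: Kickoff -> 11am; Demo -> 10am; Triage -> 12pm; Budget -> 9am; Retro -> 10am.

10am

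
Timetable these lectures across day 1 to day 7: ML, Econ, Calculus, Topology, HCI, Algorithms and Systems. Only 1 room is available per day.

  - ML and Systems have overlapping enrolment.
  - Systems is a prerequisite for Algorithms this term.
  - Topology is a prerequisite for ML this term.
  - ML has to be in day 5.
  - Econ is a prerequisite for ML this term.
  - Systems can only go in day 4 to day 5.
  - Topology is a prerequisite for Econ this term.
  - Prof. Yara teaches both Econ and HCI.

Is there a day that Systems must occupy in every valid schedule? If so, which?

day 4

Systems's window is day 4–day 5.
ML is fixed at day 5, and Systems can't share a day with ML.
So Systems must be day 4.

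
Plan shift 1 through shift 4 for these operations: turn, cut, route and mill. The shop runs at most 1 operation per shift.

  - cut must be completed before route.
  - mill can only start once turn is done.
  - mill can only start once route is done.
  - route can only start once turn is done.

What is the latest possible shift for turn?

shift 2

Downstream work caps turn at shift 2.
turn at shift 2 is achievable: mill -> shift 4; route -> shift 3; cut -> shift 1; turn -> shift 2.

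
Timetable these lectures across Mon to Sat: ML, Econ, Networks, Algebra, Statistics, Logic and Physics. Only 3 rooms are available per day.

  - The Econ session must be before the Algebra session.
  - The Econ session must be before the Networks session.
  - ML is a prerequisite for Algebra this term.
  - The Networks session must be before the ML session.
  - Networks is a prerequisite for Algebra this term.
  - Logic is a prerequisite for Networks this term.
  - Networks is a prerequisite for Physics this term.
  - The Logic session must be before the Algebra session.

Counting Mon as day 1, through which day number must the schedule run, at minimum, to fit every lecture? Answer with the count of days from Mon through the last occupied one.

The precedence chain requires at least 4 distinct days.
With at most 3 per day and 7 lectures, at least 3 days are needed.
4 works (last occupied day: Thu): for example Networks in Tue, Logic in Mon, ML in Wed, Statistics in Mon, Physics in Wed, Econ in Mon, Algebra in Thu.

4 days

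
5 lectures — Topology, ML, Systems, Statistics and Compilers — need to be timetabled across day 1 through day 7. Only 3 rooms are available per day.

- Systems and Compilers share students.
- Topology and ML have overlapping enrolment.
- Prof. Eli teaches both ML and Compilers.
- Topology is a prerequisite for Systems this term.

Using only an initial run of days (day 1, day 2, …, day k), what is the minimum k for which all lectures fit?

2

The precedence chain requires at least 2 distinct days.
With at most 3 per day and 5 lectures, at least 2 days are needed.
2 works (last occupied day: day 2): for example Systems in day 2; ML in day 2; Topology in day 1; Compilers in day 1; Statistics in day 1.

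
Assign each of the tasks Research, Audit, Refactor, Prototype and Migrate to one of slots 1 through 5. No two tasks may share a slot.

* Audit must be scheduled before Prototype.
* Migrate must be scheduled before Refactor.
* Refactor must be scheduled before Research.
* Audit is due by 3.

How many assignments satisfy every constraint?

Splitting on Research: it can be 4 (3), 5 (6). Listing each branch's schedules as (Audit, Refactor, Prototype, Migrate):
Research=4: (1,3,5,2) (2,3,5,1) (3,2,5,1) — 3.
Research=5: (1,3,4,2) (1,4,2,3) (1,4,3,2) (2,3,4,1) (2,4,3,1) (3,2,4,1) — 6.
Summing: 3 + 6 = 9.

9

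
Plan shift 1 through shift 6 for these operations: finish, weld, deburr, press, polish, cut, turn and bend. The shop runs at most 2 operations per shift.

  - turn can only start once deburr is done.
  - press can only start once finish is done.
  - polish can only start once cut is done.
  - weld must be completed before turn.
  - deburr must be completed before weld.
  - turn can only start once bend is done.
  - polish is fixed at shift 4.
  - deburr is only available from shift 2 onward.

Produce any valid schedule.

press -> shift 2, bend -> shift 3, turn -> shift 4, finish -> shift 1, deburr -> shift 2, polish -> shift 4, weld -> shift 3, cut -> shift 1

Checking: deburr(shift 2) before weld(shift 3); weld(shift 3) before turn(shift 4); finish(shift 1) before press(shift 2); cut(shift 1) before polish(shift 4); deburr(shift 2) before turn(shift 4); bend(shift 3) before turn(shift 4); polish=shift 4 in [shift 4,shift 4]; deburr=shift 2 in [shift 2,shift 6]; max 2 per shift (cap 2).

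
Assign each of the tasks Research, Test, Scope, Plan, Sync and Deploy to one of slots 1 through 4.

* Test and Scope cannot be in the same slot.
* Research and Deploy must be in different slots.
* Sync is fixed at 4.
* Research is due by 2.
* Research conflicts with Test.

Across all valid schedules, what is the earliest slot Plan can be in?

Plan at 1 is achievable: Plan=1, Research=1, Deploy=2, Scope=1, Sync=4, Test=2.

1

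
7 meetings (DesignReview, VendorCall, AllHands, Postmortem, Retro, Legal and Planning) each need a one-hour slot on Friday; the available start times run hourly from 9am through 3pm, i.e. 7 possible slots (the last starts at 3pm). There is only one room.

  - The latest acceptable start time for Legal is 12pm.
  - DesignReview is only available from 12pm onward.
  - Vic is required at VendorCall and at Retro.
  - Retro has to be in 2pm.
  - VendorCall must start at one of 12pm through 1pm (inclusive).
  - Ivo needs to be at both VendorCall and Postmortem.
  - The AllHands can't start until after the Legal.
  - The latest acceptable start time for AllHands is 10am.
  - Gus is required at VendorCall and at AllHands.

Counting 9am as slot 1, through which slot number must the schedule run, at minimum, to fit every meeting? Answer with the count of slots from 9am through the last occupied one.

7 slots

The precedence chain requires at least 2 distinct slots.
With at most 1 per slot and 7 meetings, at least 7 slots are needed.
Retro can't be placed before 2pm — that is slot 6 counting from 9am — so the schedule must run through at least 6 slots.
7 works (last occupied slot: 3pm): for example Legal -> 9am; DesignReview -> 1pm; Planning -> 3pm; Postmortem -> 11am; VendorCall -> 12pm; AllHands -> 10am; Retro -> 2pm.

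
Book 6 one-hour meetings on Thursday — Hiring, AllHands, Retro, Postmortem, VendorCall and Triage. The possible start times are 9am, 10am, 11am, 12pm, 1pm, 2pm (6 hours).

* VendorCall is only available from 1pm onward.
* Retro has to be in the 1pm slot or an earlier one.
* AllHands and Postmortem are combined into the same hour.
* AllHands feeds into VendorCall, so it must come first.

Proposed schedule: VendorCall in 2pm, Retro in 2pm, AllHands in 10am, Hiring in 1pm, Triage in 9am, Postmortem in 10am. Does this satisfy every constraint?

AllHands feeds into VendorCall, so it must come first — holds.
AllHands and Postmortem are combined into the same hour — holds.
VendorCall is only available from 1pm onward — holds.
Retro has to be in the 1pm slot or an earlier one — violated.

No — it violates: Retro has to be in the 1pm slot or an earlier one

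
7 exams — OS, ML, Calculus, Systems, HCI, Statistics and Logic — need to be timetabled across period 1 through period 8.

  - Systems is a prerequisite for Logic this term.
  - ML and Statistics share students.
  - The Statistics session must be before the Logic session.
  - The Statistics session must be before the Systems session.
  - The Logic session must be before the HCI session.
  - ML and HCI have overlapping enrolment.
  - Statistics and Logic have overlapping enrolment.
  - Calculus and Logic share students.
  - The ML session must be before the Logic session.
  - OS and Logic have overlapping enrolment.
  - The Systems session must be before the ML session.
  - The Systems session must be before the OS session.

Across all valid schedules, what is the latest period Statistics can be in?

period 4

Downstream work caps Statistics at period 4.
Statistics at period 4 is achievable: Calculus=period 1, OS=period 6, ML=period 6, HCI=period 8, Systems=period 5, Logic=period 7, Statistics=period 4.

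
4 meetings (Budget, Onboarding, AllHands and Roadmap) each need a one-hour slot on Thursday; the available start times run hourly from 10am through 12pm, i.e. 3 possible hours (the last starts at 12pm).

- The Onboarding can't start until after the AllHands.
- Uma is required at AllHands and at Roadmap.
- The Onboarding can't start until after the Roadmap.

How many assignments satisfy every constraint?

Splitting on Budget: it can be 10am (2), 11am (2), 12pm (2). Listing each branch's schedules as (Onboarding, AllHands, Roadmap):
Budget=10am: (12pm,10am,11am) (12pm,11am,10am) — 2.
Budget=11am: (12pm,10am,11am) (12pm,11am,10am) — 2.
Budget=12pm: (12pm,10am,11am) (12pm,11am,10am) — 2.
Summing: 2 + 2 + 2 = 6.

6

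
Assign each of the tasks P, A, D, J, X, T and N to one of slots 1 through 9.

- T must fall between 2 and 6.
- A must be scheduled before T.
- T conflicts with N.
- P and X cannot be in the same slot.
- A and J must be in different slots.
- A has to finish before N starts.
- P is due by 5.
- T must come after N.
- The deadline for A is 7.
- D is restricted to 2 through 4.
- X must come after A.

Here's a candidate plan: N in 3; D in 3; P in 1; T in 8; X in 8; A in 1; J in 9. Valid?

No — it violates: T must fall between 2 and 6

A and J must be in different slots — holds.
T conflicts with N — holds.
P and X cannot be in the same slot — holds.
T must fall between 2 and 6 — violated.
The deadline for A is 7 — holds.
X must come after A — holds.
D is restricted to 2 through 4 — holds.
T must come after N — holds.
P is due by 5 — holds.
A has to finish before N starts — holds.
A must be scheduled before T — holds.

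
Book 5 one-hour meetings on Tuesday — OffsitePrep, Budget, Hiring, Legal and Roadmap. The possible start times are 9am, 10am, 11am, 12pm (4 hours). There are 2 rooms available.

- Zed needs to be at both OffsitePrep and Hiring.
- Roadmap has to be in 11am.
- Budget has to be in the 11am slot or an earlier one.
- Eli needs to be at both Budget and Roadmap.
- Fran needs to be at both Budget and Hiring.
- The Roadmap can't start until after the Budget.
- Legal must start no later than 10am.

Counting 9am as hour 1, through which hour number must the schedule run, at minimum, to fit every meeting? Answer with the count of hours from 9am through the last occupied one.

3

The precedence chain requires at least 2 distinct hours.
With at most 2 per hour and 5 meetings, at least 3 hours are needed.
Roadmap can't be placed before 11am — that is hour 3 counting from 9am — so the schedule must run through at least 3 hours.
3 works (last occupied hour: 11am): for example Roadmap -> 11am; Budget -> 9am; Hiring -> 11am; OffsitePrep -> 10am; Legal -> 9am.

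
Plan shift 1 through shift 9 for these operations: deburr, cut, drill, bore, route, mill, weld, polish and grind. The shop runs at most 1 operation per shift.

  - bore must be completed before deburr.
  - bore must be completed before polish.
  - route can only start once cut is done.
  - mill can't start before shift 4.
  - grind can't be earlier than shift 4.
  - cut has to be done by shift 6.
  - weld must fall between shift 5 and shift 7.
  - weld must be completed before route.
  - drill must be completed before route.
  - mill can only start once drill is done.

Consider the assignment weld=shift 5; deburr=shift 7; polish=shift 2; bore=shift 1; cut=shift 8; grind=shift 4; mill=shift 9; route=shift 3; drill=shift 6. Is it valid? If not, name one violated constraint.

No — it violates: route can only start once cut is done

drill must be completed before route — violated.
route can only start once cut is done — violated.
cut has to be done by shift 6 — violated.
mill can't start before shift 4 — holds.
grind can't be earlier than shift 4 — holds.
bore must be completed before polish — holds.
The shop runs at most 1 operation per shift — holds.
bore must be completed before deburr — holds.
weld must fall between shift 5 and shift 7 — holds.
weld must be completed before route — violated.
mill can only start once drill is done — holds.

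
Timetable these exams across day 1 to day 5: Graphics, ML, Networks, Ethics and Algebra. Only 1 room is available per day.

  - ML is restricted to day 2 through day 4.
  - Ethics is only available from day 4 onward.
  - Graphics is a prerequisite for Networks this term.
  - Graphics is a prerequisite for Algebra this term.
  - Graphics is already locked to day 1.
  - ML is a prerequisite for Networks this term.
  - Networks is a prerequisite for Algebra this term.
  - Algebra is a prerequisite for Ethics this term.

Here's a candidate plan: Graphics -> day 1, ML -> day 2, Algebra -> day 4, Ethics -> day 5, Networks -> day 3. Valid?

Yes

Networks is a prerequisite for Algebra this term — holds.
Algebra is a prerequisite for Ethics this term — holds.
Graphics is already locked to day 1 — holds.
Only 1 room is available per day — holds.
Graphics is a prerequisite for Networks this term — holds.
ML is a prerequisite for Networks this term — holds.
Ethics is only available from day 4 onward — holds.
Graphics is a prerequisite for Algebra this term — holds.
ML is restricted to day 2 through day 4 — holds.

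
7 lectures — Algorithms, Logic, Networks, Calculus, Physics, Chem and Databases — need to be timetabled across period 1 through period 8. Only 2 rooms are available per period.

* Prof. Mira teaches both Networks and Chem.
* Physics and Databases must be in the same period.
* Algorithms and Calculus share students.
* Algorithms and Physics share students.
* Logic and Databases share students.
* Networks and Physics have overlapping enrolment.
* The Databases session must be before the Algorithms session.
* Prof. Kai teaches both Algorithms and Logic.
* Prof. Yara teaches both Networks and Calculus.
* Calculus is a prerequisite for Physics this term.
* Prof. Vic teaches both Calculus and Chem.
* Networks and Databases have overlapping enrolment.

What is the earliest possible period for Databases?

Databases must be in the same period as Physics, which can't be before period 2, so Databases is at least period 2; downstream work caps Databases at period 7.
Databases at period 2 is achievable: Chem in period 4, Networks in period 3, Physics in period 2, Algorithms in period 3, Databases in period 2, Logic in period 1, Calculus in period 1.

period 2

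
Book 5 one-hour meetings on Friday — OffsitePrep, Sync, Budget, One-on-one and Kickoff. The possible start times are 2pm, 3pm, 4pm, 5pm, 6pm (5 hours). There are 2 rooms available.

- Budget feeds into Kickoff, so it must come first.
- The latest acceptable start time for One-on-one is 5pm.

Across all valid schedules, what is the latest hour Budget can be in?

Downstream work caps Budget at 5pm.
Budget at 5pm is achievable: Sync in 3pm, OffsitePrep in 2pm, Kickoff in 6pm, One-on-one in 2pm, Budget in 5pm.

5pm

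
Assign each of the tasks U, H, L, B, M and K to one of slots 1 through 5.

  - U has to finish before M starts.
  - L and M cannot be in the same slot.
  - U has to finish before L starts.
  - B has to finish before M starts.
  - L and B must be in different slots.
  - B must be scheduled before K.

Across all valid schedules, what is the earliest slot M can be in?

2

Precedence pushes M to at least 2.
M at 2 is achievable: B in 1; K in 2; M in 2; H in 1; U in 1; L in 3.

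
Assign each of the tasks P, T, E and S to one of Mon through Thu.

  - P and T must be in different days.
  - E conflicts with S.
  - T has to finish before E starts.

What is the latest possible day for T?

Downstream work caps T at Wed.
T at Wed is achievable: P=Mon, T=Wed, E=Thu, S=Mon.

Wed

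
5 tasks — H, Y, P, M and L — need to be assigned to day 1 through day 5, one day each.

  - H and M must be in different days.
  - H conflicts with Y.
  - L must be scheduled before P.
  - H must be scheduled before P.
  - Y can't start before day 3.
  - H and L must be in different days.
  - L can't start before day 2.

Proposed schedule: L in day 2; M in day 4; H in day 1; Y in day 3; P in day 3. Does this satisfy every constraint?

L can't start before day 2 — holds.
H must be scheduled before P — holds.
H and L must be in different days — holds.
H and M must be in different days — holds.
H conflicts with Y — holds.
Y can't start before day 3 — holds.
L must be scheduled before P — holds.

Valid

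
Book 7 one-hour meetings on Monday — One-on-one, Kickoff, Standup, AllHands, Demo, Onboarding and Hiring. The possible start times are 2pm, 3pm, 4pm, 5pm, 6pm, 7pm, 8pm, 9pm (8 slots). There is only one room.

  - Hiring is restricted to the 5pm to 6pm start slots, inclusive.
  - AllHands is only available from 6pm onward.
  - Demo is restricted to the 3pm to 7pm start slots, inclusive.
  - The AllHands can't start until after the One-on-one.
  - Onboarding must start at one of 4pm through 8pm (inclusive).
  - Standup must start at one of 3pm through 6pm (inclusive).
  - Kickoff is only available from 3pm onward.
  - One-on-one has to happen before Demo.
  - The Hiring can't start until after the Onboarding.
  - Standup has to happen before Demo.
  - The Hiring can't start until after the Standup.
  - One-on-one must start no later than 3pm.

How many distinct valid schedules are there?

Splitting on One-on-one: it can be 2pm (40), 3pm (4). Listing each branch's schedules as (Kickoff, Standup, AllHands, Demo, Onboarding, Hiring):
One-on-one=2pm: (3pm,4pm,8pm,7pm,5pm,6pm) (3pm,4pm,9pm,7pm,5pm,6pm) (3pm,5pm,8pm,7pm,4pm,6pm) (3pm,5pm,9pm,7pm,4pm,6pm) (4pm,3pm,8pm,7pm,5pm,6pm) (4pm,3pm,9pm,7pm,5pm,6pm) (5pm,3pm,8pm,7pm,4pm,6pm) (5pm,3pm,9pm,7pm,4pm,6pm) (6pm,3pm,8pm,7pm,4pm,5pm) (6pm,3pm,9pm,7pm,4pm,5pm) (7pm,3pm,8pm,4pm,5pm,6pm) (7pm,3pm,8pm,5pm,4pm,6pm) (7pm,3pm,8pm,6pm,4pm,5pm) (7pm,3pm,9pm,4pm,5pm,6pm) (7pm,3pm,9pm,5pm,4pm,6pm) (7pm,3pm,9pm,6pm,4pm,5pm) (8pm,3pm,6pm,7pm,4pm,5pm) (8pm,3pm,7pm,4pm,5pm,6pm) (8pm,3pm,7pm,5pm,4pm,6pm) (8pm,3pm,7pm,6pm,4pm,5pm) (8pm,3pm,9pm,4pm,5pm,6pm) (8pm,3pm,9pm,5pm,4pm,6pm) (8pm,3pm,9pm,6pm,4pm,5pm) (8pm,3pm,9pm,7pm,4pm,5pm) (8pm,3pm,9pm,7pm,4pm,6pm) (8pm,3pm,9pm,7pm,5pm,6pm) (8pm,4pm,9pm,7pm,5pm,6pm) (8pm,5pm,9pm,7pm,4pm,6pm) (9pm,3pm,6pm,7pm,4pm,5pm) (9pm,3pm,7pm,4pm,5pm,6pm) (9pm,3pm,7pm,5pm,4pm,6pm) (9pm,3pm,7pm,6pm,4pm,5pm) (9pm,3pm,8pm,4pm,5pm,6pm) (9pm,3pm,8pm,5pm,4pm,6pm) (9pm,3pm,8pm,6pm,4pm,5pm) (9pm,3pm,8pm,7pm,4pm,5pm) (9pm,3pm,8pm,7pm,4pm,6pm) (9pm,3pm,8pm,7pm,5pm,6pm) (9pm,4pm,8pm,7pm,5pm,6pm) (9pm,5pm,8pm,7pm,4pm,6pm) — 40.
One-on-one=3pm: (8pm,4pm,9pm,7pm,5pm,6pm) (8pm,5pm,9pm,7pm,4pm,6pm) (9pm,4pm,8pm,7pm,5pm,6pm) (9pm,5pm,8pm,7pm,4pm,6pm) — 4.
Summing: 40 + 4 = 44.

44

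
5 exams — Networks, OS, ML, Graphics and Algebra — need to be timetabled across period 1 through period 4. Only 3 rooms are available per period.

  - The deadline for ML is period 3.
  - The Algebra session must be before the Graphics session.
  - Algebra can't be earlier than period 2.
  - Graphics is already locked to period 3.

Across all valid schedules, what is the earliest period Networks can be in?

period 1

Networks at period 1 is achievable: OS -> period 1, Graphics -> period 3, Algebra -> period 2, Networks -> period 1, ML -> period 1.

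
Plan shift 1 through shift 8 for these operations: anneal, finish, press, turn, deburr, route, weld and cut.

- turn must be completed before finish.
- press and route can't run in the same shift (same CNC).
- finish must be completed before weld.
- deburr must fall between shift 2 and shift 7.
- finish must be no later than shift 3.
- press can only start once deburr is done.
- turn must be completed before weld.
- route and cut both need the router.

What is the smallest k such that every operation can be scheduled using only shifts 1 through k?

3 shifts

The precedence chain requires at least 3 distinct shifts.
3 works (last occupied shift: shift 3): for example turn=shift 1, press=shift 3, route=shift 1, deburr=shift 2, anneal=shift 1, cut=shift 2, finish=shift 2, weld=shift 3.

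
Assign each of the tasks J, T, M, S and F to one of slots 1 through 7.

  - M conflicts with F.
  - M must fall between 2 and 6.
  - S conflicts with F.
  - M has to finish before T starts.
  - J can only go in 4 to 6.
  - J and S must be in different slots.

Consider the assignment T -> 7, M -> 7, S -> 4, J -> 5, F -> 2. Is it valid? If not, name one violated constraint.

J can only go in 4 to 6 — holds.
M must fall between 2 and 6 — violated.
M has to finish before T starts — violated.
J and S must be in different slots — holds.
S conflicts with F — holds.
M conflicts with F — holds.

Invalid. M must fall between 2 and 6.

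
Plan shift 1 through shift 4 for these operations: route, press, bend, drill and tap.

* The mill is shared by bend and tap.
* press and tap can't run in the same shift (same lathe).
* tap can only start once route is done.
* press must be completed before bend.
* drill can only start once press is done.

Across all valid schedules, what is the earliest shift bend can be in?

Precedence pushes bend to at least shift 2.
bend at shift 2 is achievable: drill -> shift 2, route -> shift 1, press -> shift 1, tap -> shift 3, bend -> shift 2.

shift 2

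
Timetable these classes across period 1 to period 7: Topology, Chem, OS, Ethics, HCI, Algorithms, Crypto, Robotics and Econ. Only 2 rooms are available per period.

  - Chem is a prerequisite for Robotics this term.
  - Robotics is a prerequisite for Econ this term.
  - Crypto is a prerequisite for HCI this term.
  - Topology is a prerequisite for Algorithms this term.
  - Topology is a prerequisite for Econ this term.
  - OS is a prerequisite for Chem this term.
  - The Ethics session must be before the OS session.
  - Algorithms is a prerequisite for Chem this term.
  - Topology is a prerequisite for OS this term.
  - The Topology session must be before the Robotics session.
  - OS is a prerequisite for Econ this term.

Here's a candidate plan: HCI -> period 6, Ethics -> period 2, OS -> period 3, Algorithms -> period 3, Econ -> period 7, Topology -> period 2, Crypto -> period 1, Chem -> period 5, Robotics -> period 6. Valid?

The Ethics session must be before the OS session — holds.
OS is a prerequisite for Econ this term — holds.
Topology is a prerequisite for Algorithms this term — holds.
OS is a prerequisite for Chem this term — holds.
Robotics is a prerequisite for Econ this term — holds.
Only 2 rooms are available per period — holds.
Topology is a prerequisite for OS this term — holds.
Chem is a prerequisite for Robotics this term — holds.
Algorithms is a prerequisite for Chem this term — holds.
The Topology session must be before the Robotics session — holds.
Crypto is a prerequisite for HCI this term — holds.
Topology is a prerequisite for Econ this term — holds.

Yes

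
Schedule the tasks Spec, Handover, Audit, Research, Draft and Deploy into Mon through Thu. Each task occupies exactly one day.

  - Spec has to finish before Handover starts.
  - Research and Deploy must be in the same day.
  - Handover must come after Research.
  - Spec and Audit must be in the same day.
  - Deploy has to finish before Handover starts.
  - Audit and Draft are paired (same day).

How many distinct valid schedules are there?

Splitting on Spec: it can be Mon (6), Tue (5), Wed (3). Listing each branch's schedules as (Handover, Audit, Research, Draft, Deploy):
Spec=Mon: (Tue,Mon,Mon,Mon,Mon) (Wed,Mon,Mon,Mon,Mon) (Wed,Mon,Tue,Mon,Tue) (Thu,Mon,Mon,Mon,Mon) (Thu,Mon,Tue,Mon,Tue) (Thu,Mon,Wed,Mon,Wed) — 6.
Spec=Tue: (Wed,Tue,Mon,Tue,Mon) (Wed,Tue,Tue,Tue,Tue) (Thu,Tue,Mon,Tue,Mon) (Thu,Tue,Tue,Tue,Tue) (Thu,Tue,Wed,Tue,Wed) — 5.
Spec=Wed: (Thu,Wed,Mon,Wed,Mon) (Thu,Wed,Tue,Wed,Tue) (Thu,Wed,Wed,Wed,Wed) — 3.
Summing: 6 + 5 + 3 = 14.

14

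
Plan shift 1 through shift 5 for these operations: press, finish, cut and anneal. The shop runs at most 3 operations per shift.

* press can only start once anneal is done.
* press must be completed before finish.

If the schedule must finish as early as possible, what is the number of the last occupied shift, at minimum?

shift 3

The precedence chain requires at least 3 distinct shifts.
With at most 3 per shift and 4 operations, at least 2 shifts are needed.
3 works (last occupied shift: shift 3): for example anneal -> shift 1, cut -> shift 1, finish -> shift 3, press -> shift 2.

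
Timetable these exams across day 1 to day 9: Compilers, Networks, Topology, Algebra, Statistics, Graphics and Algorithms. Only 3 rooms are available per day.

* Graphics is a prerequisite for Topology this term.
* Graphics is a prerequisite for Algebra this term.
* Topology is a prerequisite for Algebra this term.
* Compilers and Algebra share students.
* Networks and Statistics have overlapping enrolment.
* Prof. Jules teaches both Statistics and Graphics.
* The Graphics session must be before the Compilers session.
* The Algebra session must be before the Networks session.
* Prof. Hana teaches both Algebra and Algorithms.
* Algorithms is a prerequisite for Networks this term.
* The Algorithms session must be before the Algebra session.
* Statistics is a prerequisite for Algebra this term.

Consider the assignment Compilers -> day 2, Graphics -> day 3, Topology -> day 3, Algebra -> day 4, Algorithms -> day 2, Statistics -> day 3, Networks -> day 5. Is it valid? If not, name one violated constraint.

Statistics is a prerequisite for Algebra this term — holds.
Compilers and Algebra share students — holds.
Topology is a prerequisite for Algebra this term — holds.
Networks and Statistics have overlapping enrolment — holds.
Only 3 rooms are available per day — holds.
Graphics is a prerequisite for Topology this term — violated.
The Graphics session must be before the Compilers session — violated.
Graphics is a prerequisite for Algebra this term — holds.
Prof. Jules teaches both Statistics and Graphics — violated.
The Algorithms session must be before the Algebra session — holds.
Algorithms is a prerequisite for Networks this term — holds.
The Algebra session must be before the Networks session — holds.
Prof. Hana teaches both Algebra and Algorithms — holds.

No — it violates: The Graphics session must be before the Compilers session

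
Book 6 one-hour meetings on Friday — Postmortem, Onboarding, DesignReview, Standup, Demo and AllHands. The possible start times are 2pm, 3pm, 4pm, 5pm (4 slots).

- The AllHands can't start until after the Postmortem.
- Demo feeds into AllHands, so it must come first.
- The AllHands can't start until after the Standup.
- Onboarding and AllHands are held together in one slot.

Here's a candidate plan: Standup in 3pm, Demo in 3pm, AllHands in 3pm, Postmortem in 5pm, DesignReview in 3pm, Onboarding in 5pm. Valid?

Invalid. The AllHands can't start until after the Postmortem.

The AllHands can't start until after the Postmortem — violated.
Demo feeds into AllHands, so it must come first — violated.
Onboarding and AllHands are held together in one slot — violated.
The AllHands can't start until after the Standup — violated.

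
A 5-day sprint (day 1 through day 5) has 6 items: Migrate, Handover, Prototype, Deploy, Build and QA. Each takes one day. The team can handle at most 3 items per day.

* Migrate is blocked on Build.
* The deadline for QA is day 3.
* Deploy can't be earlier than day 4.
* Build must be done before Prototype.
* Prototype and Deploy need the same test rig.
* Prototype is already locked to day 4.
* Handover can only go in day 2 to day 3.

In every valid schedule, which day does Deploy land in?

day 5

Deploy's window is day 4–day 5.
Prototype is fixed at day 4, and Deploy can't share a day with Prototype.
So Deploy must be day 5.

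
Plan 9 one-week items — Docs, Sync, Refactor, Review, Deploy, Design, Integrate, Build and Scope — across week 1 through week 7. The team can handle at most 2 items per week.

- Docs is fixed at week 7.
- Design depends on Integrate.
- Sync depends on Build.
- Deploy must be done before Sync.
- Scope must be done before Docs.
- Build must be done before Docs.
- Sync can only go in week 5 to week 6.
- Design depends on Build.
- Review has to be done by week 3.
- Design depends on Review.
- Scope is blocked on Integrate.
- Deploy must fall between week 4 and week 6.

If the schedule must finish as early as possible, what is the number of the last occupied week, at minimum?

The precedence chain requires at least 3 distinct weeks.
With at most 2 per week and 9 tasks, at least 5 weeks are needed.
Docs can't be placed before week 7, so the schedule must run through at least week 7.
7 works (last occupied week: week 7): for example Integrate in week 2; Scope in week 3; Refactor in week 2; Build in week 1; Deploy in week 4; Design in week 3; Review in week 1; Sync in week 5; Docs in week 7.

week 7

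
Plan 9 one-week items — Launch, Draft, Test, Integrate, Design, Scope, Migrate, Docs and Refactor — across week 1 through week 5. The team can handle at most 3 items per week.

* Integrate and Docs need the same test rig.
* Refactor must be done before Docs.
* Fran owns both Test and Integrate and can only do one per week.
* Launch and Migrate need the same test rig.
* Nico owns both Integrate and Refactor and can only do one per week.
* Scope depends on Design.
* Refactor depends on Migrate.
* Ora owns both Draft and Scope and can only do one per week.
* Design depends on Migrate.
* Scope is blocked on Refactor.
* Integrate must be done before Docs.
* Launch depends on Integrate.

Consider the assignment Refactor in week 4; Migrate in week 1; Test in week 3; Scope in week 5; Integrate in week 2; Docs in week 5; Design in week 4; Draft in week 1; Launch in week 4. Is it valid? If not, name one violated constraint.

Yes

Nico owns both Integrate and Refactor and can only do one per week — holds.
Design depends on Migrate — holds.
Integrate and Docs need the same test rig — holds.
Launch depends on Integrate — holds.
Scope depends on Design — holds.
Refactor depends on Migrate — holds.
Launch and Migrate need the same test rig — holds.
Ora owns both Draft and Scope and can only do one per week — holds.
Refactor must be done before Docs — holds.
The team can handle at most 3 items per week — holds.
Fran owns both Test and Integrate and can only do one per week — holds.
Scope is blocked on Refactor — holds.
Integrate must be done before Docs — holds.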